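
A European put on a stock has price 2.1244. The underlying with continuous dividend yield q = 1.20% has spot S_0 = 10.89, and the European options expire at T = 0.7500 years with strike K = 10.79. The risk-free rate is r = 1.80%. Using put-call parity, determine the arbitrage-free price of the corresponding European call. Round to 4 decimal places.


Answer: Call price = 2.2715

Derivation:
Put-call parity: C - P = S_0 * exp(-qT) - K * exp(-rT).
S_0 * exp(-qT) = 10.8900 * 0.99104038 = 10.79242972
K * exp(-rT) = 10.7900 * 0.98659072 = 10.64531383
C = P + S*exp(-qT) - K*exp(-rT)
C = 2.1244 + 10.79242972 - 10.64531383 = 2.2715


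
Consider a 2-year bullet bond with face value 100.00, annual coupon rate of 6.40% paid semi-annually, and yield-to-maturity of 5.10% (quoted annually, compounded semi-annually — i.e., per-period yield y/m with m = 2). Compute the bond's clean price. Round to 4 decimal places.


Coupon per period c = face * coupon_rate / m = 3.200000
Periods per year m = 2; per-period yield y/m = 0.025500
Number of cashflows N = 4
Cashflows (t years, CF_t, discount factor 1/(1+y/m)^(m*t), PV):
  t = 0.5000: CF_t = 3.200000, DF = 0.975134, PV = 3.120429
  t = 1.0000: CF_t = 3.200000, DF = 0.950886, PV = 3.042837
  t = 1.5000: CF_t = 3.200000, DF = 0.927242, PV = 2.967174
  t = 2.0000: CF_t = 103.200000, DF = 0.904185, PV = 93.311901
Price P = sum_t PV_t = 102.442341

Answer: Price = 102.4423


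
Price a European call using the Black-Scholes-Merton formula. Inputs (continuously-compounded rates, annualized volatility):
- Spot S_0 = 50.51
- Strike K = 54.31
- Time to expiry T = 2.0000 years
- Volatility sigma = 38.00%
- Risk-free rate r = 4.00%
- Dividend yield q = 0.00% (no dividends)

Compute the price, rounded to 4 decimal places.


Answer: Price = 10.8490

Derivation:
d1 = (ln(S/K) + (r - q + 0.5*sigma^2) * T) / (sigma * sqrt(T)) = 0.28258772
d2 = d1 - sigma * sqrt(T) = -0.25481344
exp(-rT) = 0.92311635; exp(-qT) = 1.00000000
C = S_0 * exp(-qT) * N(d1) - K * exp(-rT) * N(d2)
N(d1) = 0.61125355; N(d2) = 0.39943360
C = 50.5100 * 1.00000000 * 0.61125355 - 54.3100 * 0.92311635 * 0.39943360 = 10.8490


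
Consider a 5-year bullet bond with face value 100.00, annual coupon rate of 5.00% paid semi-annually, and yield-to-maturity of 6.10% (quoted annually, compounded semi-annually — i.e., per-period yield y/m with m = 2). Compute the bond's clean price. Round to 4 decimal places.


Coupon per period c = face * coupon_rate / m = 2.500000
Periods per year m = 2; per-period yield y/m = 0.030500
Number of cashflows N = 10
Cashflows (t years, CF_t, discount factor 1/(1+y/m)^(m*t), PV):
  t = 0.5000: CF_t = 2.500000, DF = 0.970403, PV = 2.426007
  t = 1.0000: CF_t = 2.500000, DF = 0.941681, PV = 2.354204
  t = 1.5000: CF_t = 2.500000, DF = 0.913810, PV = 2.284526
  t = 2.0000: CF_t = 2.500000, DF = 0.886764, PV = 2.216910
  t = 2.5000: CF_t = 2.500000, DF = 0.860518, PV = 2.151295
  t = 3.0000: CF_t = 2.500000, DF = 0.835049, PV = 2.087623
  t = 3.5000: CF_t = 2.500000, DF = 0.810334, PV = 2.025835
  t = 4.0000: CF_t = 2.500000, DF = 0.786350, PV = 1.965876
  t = 4.5000: CF_t = 2.500000, DF = 0.763076, PV = 1.907691
  t = 5.0000: CF_t = 102.500000, DF = 0.740491, PV = 75.900372
Price P = sum_t PV_t = 95.320337

Answer: Price = 95.3203


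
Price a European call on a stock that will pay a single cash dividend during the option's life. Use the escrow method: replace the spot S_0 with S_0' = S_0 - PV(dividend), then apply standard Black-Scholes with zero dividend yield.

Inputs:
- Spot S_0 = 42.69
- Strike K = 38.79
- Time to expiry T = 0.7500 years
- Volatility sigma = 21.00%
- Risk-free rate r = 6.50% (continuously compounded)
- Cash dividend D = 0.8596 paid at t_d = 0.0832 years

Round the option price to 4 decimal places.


PV(D) = D * exp(-r * t_d) = 0.8596 * 0.99460660 = 0.85496383
S_0' = S_0 - PV(D) = 42.6900 - 0.85496383 = 41.83503617
d1 = (ln(S_0'/K) + (r + sigma^2/2)*T) / (sigma*sqrt(T)) = 0.77452469
d2 = d1 - sigma*sqrt(T) = 0.59265936
exp(-rT) = 0.95241920
N(d1) = 0.78068971; N(d2) = 0.72329543
C = S_0' * N(d1) - K * exp(-rT) * N(d2) = 41.83503617 * 0.78068971 - 38.7900 * 0.95241920 * 0.72329543 = 5.9385

Answer: Price = 5.9385


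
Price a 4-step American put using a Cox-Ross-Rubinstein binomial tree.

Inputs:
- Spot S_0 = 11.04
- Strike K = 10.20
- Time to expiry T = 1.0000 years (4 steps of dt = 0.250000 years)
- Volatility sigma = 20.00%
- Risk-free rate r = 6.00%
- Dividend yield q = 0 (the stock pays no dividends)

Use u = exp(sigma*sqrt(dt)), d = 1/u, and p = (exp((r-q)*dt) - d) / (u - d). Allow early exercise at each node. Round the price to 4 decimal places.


Answer: Price = V(0,0) = 0.3396

Derivation:
dt = T/N = 0.250000
u = exp(sigma*sqrt(dt)) = 1.105171; d = 1/u = 0.904837
p = (exp((r-q)*dt) - d) / (u - d) = 0.550460
Discount per step: exp(-r*dt) = 0.985112
Stock lattice S(k, i) with i counting down-moves:
  k=0: S(0,0) = 11.0400
  k=1: S(1,0) = 12.2011; S(1,1) = 9.9894
  k=2: S(2,0) = 13.4843; S(2,1) = 11.0400; S(2,2) = 9.0388
  k=3: S(3,0) = 14.9024; S(3,1) = 12.2011; S(3,2) = 9.9894; S(3,3) = 8.1786
  k=4: S(4,0) = 16.4697; S(4,1) = 13.4843; S(4,2) = 11.0400; S(4,3) = 9.0388; S(4,4) = 7.4003
Terminal payoffs V(N, i) = max(K - S_T, 0):
  V(4,0) = 0.000000; V(4,1) = 0.000000; V(4,2) = 0.000000; V(4,3) = 1.161212; V(4,4) = 2.799667
Backward induction: V(k, i) = exp(-r*dt) * [p * V(k+1, i) + (1-p) * V(k+1, i+1)]; then take max(V_cont, immediate exercise) for American.
  V(3,0) = exp(-r*dt) * [p*0.000000 + (1-p)*0.000000] = 0.000000; exercise = 0.000000; V(3,0) = max -> 0.000000
  V(3,1) = exp(-r*dt) * [p*0.000000 + (1-p)*0.000000] = 0.000000; exercise = 0.000000; V(3,1) = max -> 0.000000
  V(3,2) = exp(-r*dt) * [p*0.000000 + (1-p)*1.161212] = 0.514239; exercise = 0.210595; V(3,2) = max -> 0.514239
  V(3,3) = exp(-r*dt) * [p*1.161212 + (1-p)*2.799667] = 1.869509; exercise = 2.021367; V(3,3) = max -> 2.021367
  V(2,0) = exp(-r*dt) * [p*0.000000 + (1-p)*0.000000] = 0.000000; exercise = 0.000000; V(2,0) = max -> 0.000000
  V(2,1) = exp(-r*dt) * [p*0.000000 + (1-p)*0.514239] = 0.227729; exercise = 0.000000; V(2,1) = max -> 0.227729
  V(2,2) = exp(-r*dt) * [p*0.514239 + (1-p)*2.021367] = 1.174010; exercise = 1.161212; V(2,2) = max -> 1.174010
  V(1,0) = exp(-r*dt) * [p*0.000000 + (1-p)*0.227729] = 0.100849; exercise = 0.000000; V(1,0) = max -> 0.100849
  V(1,1) = exp(-r*dt) * [p*0.227729 + (1-p)*1.174010] = 0.643396; exercise = 0.210595; V(1,1) = max -> 0.643396
  V(0,0) = exp(-r*dt) * [p*0.100849 + (1-p)*0.643396] = 0.339613; exercise = 0.000000; V(0,0) = max -> 0.339613


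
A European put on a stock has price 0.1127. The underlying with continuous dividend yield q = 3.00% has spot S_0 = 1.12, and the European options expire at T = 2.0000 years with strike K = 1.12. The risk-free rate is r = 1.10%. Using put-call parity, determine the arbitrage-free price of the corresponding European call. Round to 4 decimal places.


Answer: Call price = 0.0718

Derivation:
Put-call parity: C - P = S_0 * exp(-qT) - K * exp(-rT).
S_0 * exp(-qT) = 1.1200 * 0.94176453 = 1.05477628
K * exp(-rT) = 1.1200 * 0.97824024 = 1.09562906
C = P + S*exp(-qT) - K*exp(-rT)
C = 0.1127 + 1.05477628 - 1.09562906 = 0.0718


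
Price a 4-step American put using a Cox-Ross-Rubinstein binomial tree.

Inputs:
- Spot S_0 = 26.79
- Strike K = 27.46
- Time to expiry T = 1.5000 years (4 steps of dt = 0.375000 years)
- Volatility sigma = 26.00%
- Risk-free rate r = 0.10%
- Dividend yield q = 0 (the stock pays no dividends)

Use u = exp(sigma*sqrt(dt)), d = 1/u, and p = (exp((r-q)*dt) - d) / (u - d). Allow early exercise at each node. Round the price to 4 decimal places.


dt = T/N = 0.375000
u = exp(sigma*sqrt(dt)) = 1.172592; d = 1/u = 0.852811
p = (exp((r-q)*dt) - d) / (u - d) = 0.461453
Discount per step: exp(-r*dt) = 0.999625
Stock lattice S(k, i) with i counting down-moves:
  k=0: S(0,0) = 26.7900
  k=1: S(1,0) = 31.4137; S(1,1) = 22.8468
  k=2: S(2,0) = 36.8355; S(2,1) = 26.7900; S(2,2) = 19.4840
  k=3: S(3,0) = 43.1930; S(3,1) = 31.4137; S(3,2) = 22.8468; S(3,3) = 16.6162
  k=4: S(4,0) = 50.6478; S(4,1) = 36.8355; S(4,2) = 26.7900; S(4,3) = 19.4840; S(4,4) = 14.1705
Terminal payoffs V(N, i) = max(K - S_T, 0):
  V(4,0) = 0.000000; V(4,1) = 0.000000; V(4,2) = 0.670000; V(4,3) = 7.975973; V(4,4) = 13.289514
Backward induction: V(k, i) = exp(-r*dt) * [p * V(k+1, i) + (1-p) * V(k+1, i+1)]; then take max(V_cont, immediate exercise) for American.
  V(3,0) = exp(-r*dt) * [p*0.000000 + (1-p)*0.000000] = 0.000000; exercise = 0.000000; V(3,0) = max -> 0.000000
  V(3,1) = exp(-r*dt) * [p*0.000000 + (1-p)*0.670000] = 0.360691; exercise = 0.000000; V(3,1) = max -> 0.360691
  V(3,2) = exp(-r*dt) * [p*0.670000 + (1-p)*7.975973] = 4.602886; exercise = 4.613182; V(3,2) = max -> 4.613182
  V(3,3) = exp(-r*dt) * [p*7.975973 + (1-p)*13.289514] = 10.833503; exercise = 10.843799; V(3,3) = max -> 10.843799
  V(2,0) = exp(-r*dt) * [p*0.000000 + (1-p)*0.360691] = 0.194177; exercise = 0.000000; V(2,0) = max -> 0.194177
  V(2,1) = exp(-r*dt) * [p*0.360691 + (1-p)*4.613182] = 2.649865; exercise = 0.670000; V(2,1) = max -> 2.649865
  V(2,2) = exp(-r*dt) * [p*4.613182 + (1-p)*10.843799] = 7.965677; exercise = 7.975973; V(2,2) = max -> 7.975973
  V(1,0) = exp(-r*dt) * [p*0.194177 + (1-p)*2.649865] = 1.516113; exercise = 0.000000; V(1,0) = max -> 1.516113
  V(1,1) = exp(-r*dt) * [p*2.649865 + (1-p)*7.975973] = 5.516158; exercise = 4.613182; V(1,1) = max -> 5.516158
  V(0,0) = exp(-r*dt) * [p*1.516113 + (1-p)*5.516158] = 3.668951; exercise = 0.670000; V(0,0) = max -> 3.668951

Answer: Price = V(0,0) = 3.6690


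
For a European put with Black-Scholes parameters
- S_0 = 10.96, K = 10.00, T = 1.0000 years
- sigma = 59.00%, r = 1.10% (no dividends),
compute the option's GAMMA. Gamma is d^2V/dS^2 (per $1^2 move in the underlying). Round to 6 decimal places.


Answer: Gamma = 0.055269

Derivation:
d1 = 0.4690121839; d2 = -0.1209878161
phi(d1) = 0.3573910396; exp(-qT) = 1.0000000000; exp(-rT) = 0.9890602788
Gamma = exp(-qT) * phi(d1) / (S * sigma * sqrt(T)) = 1.0000000000 * 0.3573910396 / (10.9600 * 0.5900 * 1.0000000000) = 0.055269


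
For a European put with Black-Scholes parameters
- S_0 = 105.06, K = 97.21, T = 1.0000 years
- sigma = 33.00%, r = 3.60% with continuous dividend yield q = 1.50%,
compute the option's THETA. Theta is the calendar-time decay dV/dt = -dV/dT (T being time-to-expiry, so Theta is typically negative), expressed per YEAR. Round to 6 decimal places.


d1 = 0.4639637233; d2 = 0.1339637233
phi(d1) = 0.3582337039; exp(-qT) = 0.9851119396; exp(-rT) = 0.9646402935
Theta = -S*exp(-qT)*phi(d1)*sigma/(2*sqrt(T)) + r*K*exp(-rT)*N(-d2) - q*S*exp(-qT)*N(-d1)
N(-d1) = 0.3213368682; N(-d2) = 0.4467156302; sqrt(T) = 1.0000000000
Term 1 = -105.0600 * 0.9851119396 * 0.3582337039 * 0.3300 / (2 * 1.0000000000) = -6.1174913910
Term 2 = 0.0360 * 97.2100 * 0.9646402935 * 0.4467156302 = 1.5080300334
Term 3 = -0.0150 * 105.0600 * 0.9851119396 * 0.3213368682 = -0.4988555347
Theta = -6.1174913910 + (1.5080300334) + (-0.4988555347) = -5.108317

Answer: Theta = -5.108317


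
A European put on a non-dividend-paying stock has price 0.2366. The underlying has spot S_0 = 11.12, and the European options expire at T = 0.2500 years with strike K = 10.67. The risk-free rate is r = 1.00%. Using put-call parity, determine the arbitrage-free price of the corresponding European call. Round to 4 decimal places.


Put-call parity: C - P = S_0 * exp(-qT) - K * exp(-rT).
S_0 * exp(-qT) = 11.1200 * 1.00000000 = 11.12000000
K * exp(-rT) = 10.6700 * 0.99750312 = 10.64335832
C = P + S*exp(-qT) - K*exp(-rT)
C = 0.2366 + 11.12000000 - 10.64335832 = 0.7132

Answer: Call price = 0.7132


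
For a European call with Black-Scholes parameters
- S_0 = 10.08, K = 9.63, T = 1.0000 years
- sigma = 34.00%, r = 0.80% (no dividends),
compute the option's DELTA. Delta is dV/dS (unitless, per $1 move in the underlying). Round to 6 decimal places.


d1 = 0.3278530495; d2 = -0.0121469505
phi(d1) = 0.3780675694; exp(-qT) = 1.0000000000; exp(-rT) = 0.9920319148
N(d1) = 0.6284886128
Delta = exp(-qT) * N(d1) = 1.0000000000 * 0.6284886128 = 0.628489

Answer: Delta = 0.628489


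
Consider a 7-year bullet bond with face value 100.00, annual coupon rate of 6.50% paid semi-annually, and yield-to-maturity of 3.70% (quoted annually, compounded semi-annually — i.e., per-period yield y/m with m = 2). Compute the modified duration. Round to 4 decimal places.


Coupon per period c = face * coupon_rate / m = 3.250000
Periods per year m = 2; per-period yield y/m = 0.018500
Number of cashflows N = 14
Cashflows (t years, CF_t, discount factor 1/(1+y/m)^(m*t), PV):
  t = 0.5000: CF_t = 3.250000, DF = 0.981836, PV = 3.190967
  t = 1.0000: CF_t = 3.250000, DF = 0.964002, PV = 3.133006
  t = 1.5000: CF_t = 3.250000, DF = 0.946492, PV = 3.076099
  t = 2.0000: CF_t = 3.250000, DF = 0.929300, PV = 3.020225
  t = 2.5000: CF_t = 3.250000, DF = 0.912420, PV = 2.965365
  t = 3.0000: CF_t = 3.250000, DF = 0.895847, PV = 2.911502
  t = 3.5000: CF_t = 3.250000, DF = 0.879575, PV = 2.858618
  t = 4.0000: CF_t = 3.250000, DF = 0.863598, PV = 2.806694
  t = 4.5000: CF_t = 3.250000, DF = 0.847912, PV = 2.755713
  t = 5.0000: CF_t = 3.250000, DF = 0.832510, PV = 2.705659
  t = 5.5000: CF_t = 3.250000, DF = 0.817389, PV = 2.656513
  t = 6.0000: CF_t = 3.250000, DF = 0.802542, PV = 2.608260
  t = 6.5000: CF_t = 3.250000, DF = 0.787964, PV = 2.560884
  t = 7.0000: CF_t = 103.250000, DF = 0.773652, PV = 79.879547
Price P = sum_t PV_t = 117.129054
First compute Macaulay numerator sum_t t * PV_t:
  t * PV_t at t = 0.5000: 1.595484
  t * PV_t at t = 1.0000: 3.133006
  t * PV_t at t = 1.5000: 4.614148
  t * PV_t at t = 2.0000: 6.040449
  t * PV_t at t = 2.5000: 7.413413
  t * PV_t at t = 3.0000: 8.734507
  t * PV_t at t = 3.5000: 10.005163
  t * PV_t at t = 4.0000: 11.226777
  t * PV_t at t = 4.5000: 12.400711
  t * PV_t at t = 5.0000: 13.528294
  t * PV_t at t = 5.5000: 14.610823
  t * PV_t at t = 6.0000: 15.649563
  t * PV_t at t = 6.5000: 16.645747
  t * PV_t at t = 7.0000: 559.156829
Macaulay duration D = 684.754914 / 117.129054 = 5.846158
Modified duration = D / (1 + y/m) = 5.846158 / (1 + 0.018500) = 5.739968

Answer: Modified duration = 5.7400


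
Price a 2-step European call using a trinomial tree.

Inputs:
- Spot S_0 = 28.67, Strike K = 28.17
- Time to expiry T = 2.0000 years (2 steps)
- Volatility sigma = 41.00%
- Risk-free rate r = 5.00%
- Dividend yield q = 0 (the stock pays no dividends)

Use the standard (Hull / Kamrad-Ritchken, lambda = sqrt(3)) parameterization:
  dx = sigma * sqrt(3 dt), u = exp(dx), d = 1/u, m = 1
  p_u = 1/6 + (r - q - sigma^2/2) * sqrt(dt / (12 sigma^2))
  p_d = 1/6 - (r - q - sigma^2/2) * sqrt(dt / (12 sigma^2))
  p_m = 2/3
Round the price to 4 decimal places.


dt = T/N = 1.000000; dx = sigma*sqrt(3*dt) = 0.710141
u = exp(dx) = 2.034278; d = 1/u = 0.491575
p_u = 0.142693, p_m = 0.666667, p_d = 0.190641
Discount per step: exp(-r*dt) = 0.951229
Stock lattice S(k, j) with j the centered position index:
  k=0: S(0,+0) = 28.6700
  k=1: S(1,-1) = 14.0935; S(1,+0) = 28.6700; S(1,+1) = 58.3227
  k=2: S(2,-2) = 6.9280; S(2,-1) = 14.0935; S(2,+0) = 28.6700; S(2,+1) = 58.3227; S(2,+2) = 118.6447
Terminal payoffs V(N, j) = max(S_T - K, 0):
  V(2,-2) = 0.000000; V(2,-1) = 0.000000; V(2,+0) = 0.500000; V(2,+1) = 30.152742; V(2,+2) = 90.474656
Backward induction: V(k, j) = exp(-r*dt) * [p_u * V(k+1, j+1) + p_m * V(k+1, j) + p_d * V(k+1, j-1)]
  V(1,-1) = exp(-r*dt) * [p_u*0.500000 + p_m*0.000000 + p_d*0.000000] = 0.067867
  V(1,+0) = exp(-r*dt) * [p_u*30.152742 + p_m*0.500000 + p_d*0.000000] = 4.409809
  V(1,+1) = exp(-r*dt) * [p_u*90.474656 + p_m*30.152742 + p_d*0.500000] = 31.492550
  V(0,+0) = exp(-r*dt) * [p_u*31.492550 + p_m*4.409809 + p_d*0.067867] = 7.083390

Answer: Price = V(0,0) = 7.0834


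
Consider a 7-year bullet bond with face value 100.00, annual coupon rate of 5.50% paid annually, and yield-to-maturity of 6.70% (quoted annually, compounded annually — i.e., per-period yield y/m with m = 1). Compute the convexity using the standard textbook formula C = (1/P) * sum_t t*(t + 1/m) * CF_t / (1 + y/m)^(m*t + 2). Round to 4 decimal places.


Coupon per period c = face * coupon_rate / m = 5.500000
Periods per year m = 1; per-period yield y/m = 0.067000
Number of cashflows N = 7
Cashflows (t years, CF_t, discount factor 1/(1+y/m)^(m*t), PV):
  t = 1.0000: CF_t = 5.500000, DF = 0.937207, PV = 5.154639
  t = 2.0000: CF_t = 5.500000, DF = 0.878357, PV = 4.830965
  t = 3.0000: CF_t = 5.500000, DF = 0.823203, PV = 4.527614
  t = 4.0000: CF_t = 5.500000, DF = 0.771511, PV = 4.243312
  t = 5.0000: CF_t = 5.500000, DF = 0.723066, PV = 3.976863
  t = 6.0000: CF_t = 5.500000, DF = 0.677663, PV = 3.727144
  t = 7.0000: CF_t = 105.500000, DF = 0.635110, PV = 67.004122
Price P = sum_t PV_t = 93.464660
Convexity numerator sum_t t*(t + 1/m) * CF_t / (1+y/m)^(m*t + 2):
  t = 1.0000: term = 9.055229
  t = 2.0000: term = 25.459875
  t = 3.0000: term = 47.722352
  t = 4.0000: term = 74.542880
  t = 5.0000: term = 104.793177
  t = 6.0000: term = 137.498077
  t = 7.0000: term = 3295.798956
Convexity = (1/P) * sum = 3694.870546 / 93.464660 = 39.532274

Answer: Convexity = 39.5323


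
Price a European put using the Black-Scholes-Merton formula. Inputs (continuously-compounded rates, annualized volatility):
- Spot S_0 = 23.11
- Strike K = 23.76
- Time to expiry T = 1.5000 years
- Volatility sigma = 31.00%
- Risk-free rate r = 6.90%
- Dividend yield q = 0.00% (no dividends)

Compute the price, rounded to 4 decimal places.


Answer: Price = 2.5752

Derivation:
d1 = (ln(S/K) + (r - q + 0.5*sigma^2) * T) / (sigma * sqrt(T)) = 0.38938177
d2 = d1 - sigma * sqrt(T) = 0.00971086
exp(-rT) = 0.90167602; exp(-qT) = 1.00000000
P = K * exp(-rT) * N(-d2) - S_0 * exp(-qT) * N(-d1)
N(-d1) = 0.34849688; N(-d2) = 0.49612599
P = 23.7600 * 0.90167602 * 0.49612599 - 23.1100 * 1.00000000 * 0.34849688 = 2.5752


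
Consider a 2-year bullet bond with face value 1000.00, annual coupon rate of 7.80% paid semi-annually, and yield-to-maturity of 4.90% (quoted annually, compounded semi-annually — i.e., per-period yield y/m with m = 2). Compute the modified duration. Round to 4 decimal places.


Answer: Modified duration = 1.8481

Derivation:
Coupon per period c = face * coupon_rate / m = 39.000000
Periods per year m = 2; per-period yield y/m = 0.024500
Number of cashflows N = 4
Cashflows (t years, CF_t, discount factor 1/(1+y/m)^(m*t), PV):
  t = 0.5000: CF_t = 39.000000, DF = 0.976086, PV = 38.067350
  t = 1.0000: CF_t = 39.000000, DF = 0.952744, PV = 37.157003
  t = 1.5000: CF_t = 39.000000, DF = 0.929960, PV = 36.268427
  t = 2.0000: CF_t = 1039.000000, DF = 0.907721, PV = 943.121611
Price P = sum_t PV_t = 1054.614391
First compute Macaulay numerator sum_t t * PV_t:
  t * PV_t at t = 0.5000: 19.033675
  t * PV_t at t = 1.0000: 37.157003
  t * PV_t at t = 1.5000: 54.402640
  t * PV_t at t = 2.0000: 1886.243222
Macaulay duration D = 1996.836541 / 1054.614391 = 1.893428
Modified duration = D / (1 + y/m) = 1.893428 / (1 + 0.024500) = 1.848148


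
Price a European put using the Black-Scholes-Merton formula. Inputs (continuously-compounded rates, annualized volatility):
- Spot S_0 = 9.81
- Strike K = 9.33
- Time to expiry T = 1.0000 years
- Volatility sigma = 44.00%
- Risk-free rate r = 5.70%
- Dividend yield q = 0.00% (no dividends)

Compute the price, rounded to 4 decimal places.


d1 = (ln(S/K) + (r - q + 0.5*sigma^2) * T) / (sigma * sqrt(T)) = 0.46356195
d2 = d1 - sigma * sqrt(T) = 0.02356195
exp(-rT) = 0.94459407; exp(-qT) = 1.00000000
P = K * exp(-rT) * N(-d2) - S_0 * exp(-qT) * N(-d1)
N(-d1) = 0.32148081; N(-d2) = 0.49060101
P = 9.3300 * 0.94459407 * 0.49060101 - 9.8100 * 1.00000000 * 0.32148081 = 1.1700

Answer: Price = 1.1700


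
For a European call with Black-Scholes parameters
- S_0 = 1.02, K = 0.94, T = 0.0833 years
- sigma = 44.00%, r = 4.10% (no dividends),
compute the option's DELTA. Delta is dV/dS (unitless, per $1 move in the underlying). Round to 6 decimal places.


d1 = 0.7335660936; d2 = 0.6065744404
phi(d1) = 0.3048308824; exp(-qT) = 1.0000000000; exp(-rT) = 0.9965905255
N(d1) = 0.7683933840
Delta = exp(-qT) * N(d1) = 1.0000000000 * 0.7683933840 = 0.768393

Answer: Delta = 0.768393


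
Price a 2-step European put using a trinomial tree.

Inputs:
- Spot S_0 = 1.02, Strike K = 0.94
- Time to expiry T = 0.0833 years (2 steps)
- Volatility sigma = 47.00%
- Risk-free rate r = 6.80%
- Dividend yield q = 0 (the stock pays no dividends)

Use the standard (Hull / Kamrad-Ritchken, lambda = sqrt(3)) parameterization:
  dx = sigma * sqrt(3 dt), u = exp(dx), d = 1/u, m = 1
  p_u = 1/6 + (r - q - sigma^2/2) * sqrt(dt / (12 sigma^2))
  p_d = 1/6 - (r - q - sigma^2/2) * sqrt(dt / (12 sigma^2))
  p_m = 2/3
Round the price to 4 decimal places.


Answer: Price = V(0,0) = 0.0235

Derivation:
dt = T/N = 0.041650; dx = sigma*sqrt(3*dt) = 0.166137
u = exp(dx) = 1.180735; d = 1/u = 0.846930
p_u = 0.161346, p_m = 0.666667, p_d = 0.171988
Discount per step: exp(-r*dt) = 0.997172
Stock lattice S(k, j) with j the centered position index:
  k=0: S(0,+0) = 1.0200
  k=1: S(1,-1) = 0.8639; S(1,+0) = 1.0200; S(1,+1) = 1.2043
  k=2: S(2,-2) = 0.7316; S(2,-1) = 0.8639; S(2,+0) = 1.0200; S(2,+1) = 1.2043; S(2,+2) = 1.4220
Terminal payoffs V(N, j) = max(K - S_T, 0):
  V(2,-2) = 0.208363; V(2,-1) = 0.076131; V(2,+0) = 0.000000; V(2,+1) = 0.000000; V(2,+2) = 0.000000
Backward induction: V(k, j) = exp(-r*dt) * [p_u * V(k+1, j+1) + p_m * V(k+1, j) + p_d * V(k+1, j-1)]
  V(1,-1) = exp(-r*dt) * [p_u*0.000000 + p_m*0.076131 + p_d*0.208363] = 0.086345
  V(1,+0) = exp(-r*dt) * [p_u*0.000000 + p_m*0.000000 + p_d*0.076131] = 0.013057
  V(1,+1) = exp(-r*dt) * [p_u*0.000000 + p_m*0.000000 + p_d*0.000000] = 0.000000
  V(0,+0) = exp(-r*dt) * [p_u*0.000000 + p_m*0.013057 + p_d*0.086345] = 0.023488


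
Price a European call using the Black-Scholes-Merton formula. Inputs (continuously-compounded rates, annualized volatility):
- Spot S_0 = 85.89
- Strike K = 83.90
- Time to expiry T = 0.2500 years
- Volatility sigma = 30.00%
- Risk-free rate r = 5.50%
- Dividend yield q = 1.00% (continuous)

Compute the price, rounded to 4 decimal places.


d1 = (ln(S/K) + (r - q + 0.5*sigma^2) * T) / (sigma * sqrt(T)) = 0.30627863
d2 = d1 - sigma * sqrt(T) = 0.15627863
exp(-rT) = 0.98634410; exp(-qT) = 0.99750312
C = S_0 * exp(-qT) * N(d1) - K * exp(-rT) * N(d2)
N(d1) = 0.62030375; N(d2) = 0.56209330
C = 85.8900 * 0.99750312 * 0.62030375 - 83.9000 * 0.98634410 * 0.56209330 = 6.6292

Answer: Price = 6.6292


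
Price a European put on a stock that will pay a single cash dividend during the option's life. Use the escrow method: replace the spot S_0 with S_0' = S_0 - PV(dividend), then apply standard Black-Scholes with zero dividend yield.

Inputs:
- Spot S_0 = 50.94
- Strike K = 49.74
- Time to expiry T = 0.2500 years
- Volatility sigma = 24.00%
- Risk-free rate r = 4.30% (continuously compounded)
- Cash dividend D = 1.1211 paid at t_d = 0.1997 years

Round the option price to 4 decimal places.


Answer: Price = 2.0719

Derivation:
PV(D) = D * exp(-r * t_d) = 1.1211 * 0.99144966 = 1.11151422
S_0' = S_0 - PV(D) = 50.9400 - 1.11151422 = 49.82848578
d1 = (ln(S_0'/K) + (r + sigma^2/2)*T) / (sigma*sqrt(T)) = 0.16439488
d2 = d1 - sigma*sqrt(T) = 0.04439488
exp(-rT) = 0.98930757
N(-d1) = 0.43471015; N(-d2) = 0.48229482
P = K * exp(-rT) * N(-d2) - S_0' * N(-d1) = 49.7400 * 0.98930757 * 0.48229482 - 49.82848578 * 0.43471015 = 2.0719


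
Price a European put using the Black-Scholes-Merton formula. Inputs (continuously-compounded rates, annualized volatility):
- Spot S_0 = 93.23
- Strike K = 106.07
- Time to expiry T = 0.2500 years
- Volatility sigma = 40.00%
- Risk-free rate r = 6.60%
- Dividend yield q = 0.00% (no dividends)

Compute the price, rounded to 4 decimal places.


d1 = (ln(S/K) + (r - q + 0.5*sigma^2) * T) / (sigma * sqrt(T)) = -0.46264848
d2 = d1 - sigma * sqrt(T) = -0.66264848
exp(-rT) = 0.98363538; exp(-qT) = 1.00000000
P = K * exp(-rT) * N(-d2) - S_0 * exp(-qT) * N(-d1)
N(-d1) = 0.67819182; N(-d2) = 0.74622214
P = 106.0700 * 0.98363538 * 0.74622214 - 93.2300 * 1.00000000 * 0.67819182 = 14.6287

Answer: Price = 14.6287


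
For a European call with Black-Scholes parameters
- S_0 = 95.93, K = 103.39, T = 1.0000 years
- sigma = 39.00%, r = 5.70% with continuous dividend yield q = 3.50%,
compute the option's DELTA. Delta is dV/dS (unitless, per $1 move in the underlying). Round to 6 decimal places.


d1 = 0.0593859314; d2 = -0.3306140686
phi(d1) = 0.3982394276; exp(-qT) = 0.9656054163; exp(-rT) = 0.9445940694
N(d1) = 0.5236776408
Delta = exp(-qT) * N(d1) = 0.9656054163 * 0.5236776408 = 0.505666

Answer: Delta = 0.505666


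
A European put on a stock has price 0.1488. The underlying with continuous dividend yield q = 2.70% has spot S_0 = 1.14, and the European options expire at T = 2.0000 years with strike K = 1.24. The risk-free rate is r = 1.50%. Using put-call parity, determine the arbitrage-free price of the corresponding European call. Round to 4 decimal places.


Put-call parity: C - P = S_0 * exp(-qT) - K * exp(-rT).
S_0 * exp(-qT) = 1.1400 * 0.94743211 = 1.08007260
K * exp(-rT) = 1.2400 * 0.97044553 = 1.20335246
C = P + S*exp(-qT) - K*exp(-rT)
C = 0.1488 + 1.08007260 - 1.20335246 = 0.0255

Answer: Call price = 0.0255


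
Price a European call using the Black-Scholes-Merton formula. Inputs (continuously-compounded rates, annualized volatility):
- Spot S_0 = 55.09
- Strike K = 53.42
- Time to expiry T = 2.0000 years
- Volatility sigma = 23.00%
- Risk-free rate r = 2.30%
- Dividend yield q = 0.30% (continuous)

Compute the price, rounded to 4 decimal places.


Answer: Price = 8.8637

Derivation:
d1 = (ln(S/K) + (r - q + 0.5*sigma^2) * T) / (sigma * sqrt(T)) = 0.38024822
d2 = d1 - sigma * sqrt(T) = 0.05497910
exp(-rT) = 0.95504196; exp(-qT) = 0.99401796
C = S_0 * exp(-qT) * N(d1) - K * exp(-rT) * N(d2)
N(d1) = 0.64811942; N(d2) = 0.52192244
C = 55.0900 * 0.99401796 * 0.64811942 - 53.4200 * 0.95504196 * 0.52192244 = 8.8637


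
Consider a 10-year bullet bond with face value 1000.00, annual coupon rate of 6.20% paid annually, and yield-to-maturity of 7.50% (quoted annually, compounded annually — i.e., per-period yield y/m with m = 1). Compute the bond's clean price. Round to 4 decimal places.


Coupon per period c = face * coupon_rate / m = 62.000000
Periods per year m = 1; per-period yield y/m = 0.075000
Number of cashflows N = 10
Cashflows (t years, CF_t, discount factor 1/(1+y/m)^(m*t), PV):
  t = 1.0000: CF_t = 62.000000, DF = 0.930233, PV = 57.674419
  t = 2.0000: CF_t = 62.000000, DF = 0.865333, PV = 53.650622
  t = 3.0000: CF_t = 62.000000, DF = 0.804961, PV = 49.907555
  t = 4.0000: CF_t = 62.000000, DF = 0.748801, PV = 46.425633
  t = 5.0000: CF_t = 62.000000, DF = 0.696559, PV = 43.186635
  t = 6.0000: CF_t = 62.000000, DF = 0.647962, PV = 40.173614
  t = 7.0000: CF_t = 62.000000, DF = 0.602755, PV = 37.370804
  t = 8.0000: CF_t = 62.000000, DF = 0.560702, PV = 34.763538
  t = 9.0000: CF_t = 62.000000, DF = 0.521583, PV = 32.338175
  t = 10.0000: CF_t = 1062.000000, DF = 0.485194, PV = 515.275952
Price P = sum_t PV_t = 910.766948

Answer: Price = 910.7669


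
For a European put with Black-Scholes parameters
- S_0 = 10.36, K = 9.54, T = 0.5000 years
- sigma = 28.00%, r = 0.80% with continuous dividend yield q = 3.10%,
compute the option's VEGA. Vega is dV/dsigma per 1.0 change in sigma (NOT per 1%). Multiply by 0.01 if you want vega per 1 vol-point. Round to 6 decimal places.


Answer: Vega = 2.591759

Derivation:
d1 = 0.4573907656; d2 = 0.2594008669
phi(d1) = 0.3593200838; exp(-qT) = 0.9846195068; exp(-rT) = 0.9960079893
Vega = S * exp(-qT) * phi(d1) * sqrt(T) = 10.3600 * 0.9846195068 * 0.3593200838 * 0.7071067812 = 2.591759


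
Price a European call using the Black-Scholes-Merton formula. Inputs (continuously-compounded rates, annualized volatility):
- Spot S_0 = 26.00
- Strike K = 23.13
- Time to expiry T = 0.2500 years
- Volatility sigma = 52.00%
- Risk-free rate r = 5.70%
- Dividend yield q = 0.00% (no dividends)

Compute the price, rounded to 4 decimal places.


Answer: Price = 4.4350

Derivation:
d1 = (ln(S/K) + (r - q + 0.5*sigma^2) * T) / (sigma * sqrt(T)) = 0.63467716
d2 = d1 - sigma * sqrt(T) = 0.37467716
exp(-rT) = 0.98585105; exp(-qT) = 1.00000000
C = S_0 * exp(-qT) * N(d1) - K * exp(-rT) * N(d2)
N(d1) = 0.73718050; N(d2) = 0.64604971
C = 26.0000 * 1.00000000 * 0.73718050 - 23.1300 * 0.98585105 * 0.64604971 = 4.4350


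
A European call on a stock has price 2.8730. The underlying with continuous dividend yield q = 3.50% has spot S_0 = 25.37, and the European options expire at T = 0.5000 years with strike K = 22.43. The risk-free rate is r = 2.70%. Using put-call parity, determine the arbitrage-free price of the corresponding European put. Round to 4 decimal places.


Answer: Put price = 0.0723

Derivation:
Put-call parity: C - P = S_0 * exp(-qT) - K * exp(-rT).
S_0 * exp(-qT) = 25.3700 * 0.98265224 = 24.92988722
K * exp(-rT) = 22.4300 * 0.98659072 = 22.12922977
P = C - S*exp(-qT) + K*exp(-rT)
P = 2.8730 - 24.92988722 + 22.12922977 = 0.0723


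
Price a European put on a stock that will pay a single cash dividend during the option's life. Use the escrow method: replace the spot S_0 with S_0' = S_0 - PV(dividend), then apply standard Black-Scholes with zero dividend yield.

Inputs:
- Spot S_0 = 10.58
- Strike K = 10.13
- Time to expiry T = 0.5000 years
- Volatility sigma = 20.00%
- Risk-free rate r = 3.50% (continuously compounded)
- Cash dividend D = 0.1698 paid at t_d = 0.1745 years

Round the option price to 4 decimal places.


Answer: Price = 0.3742

Derivation:
PV(D) = D * exp(-r * t_d) = 0.1698 * 0.99391111 = 0.16876611
S_0' = S_0 - PV(D) = 10.5800 - 0.16876611 = 10.41123389
d1 = (ln(S_0'/K) + (r + sigma^2/2)*T) / (sigma*sqrt(T)) = 0.38808910
d2 = d1 - sigma*sqrt(T) = 0.24666774
exp(-rT) = 0.98265224
N(-d1) = 0.34897505; N(-d2) = 0.40258269
P = K * exp(-rT) * N(-d2) - S_0' * N(-d1) = 10.1300 * 0.98265224 * 0.40258269 - 10.41123389 * 0.34897505 = 0.3742


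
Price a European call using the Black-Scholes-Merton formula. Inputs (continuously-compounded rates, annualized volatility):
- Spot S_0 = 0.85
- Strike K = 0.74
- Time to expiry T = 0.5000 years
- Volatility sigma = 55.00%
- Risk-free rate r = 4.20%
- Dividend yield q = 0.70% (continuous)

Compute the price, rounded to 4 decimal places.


d1 = (ln(S/K) + (r - q + 0.5*sigma^2) * T) / (sigma * sqrt(T)) = 0.59579831
d2 = d1 - sigma * sqrt(T) = 0.20688958
exp(-rT) = 0.97921896; exp(-qT) = 0.99650612
C = S_0 * exp(-qT) * N(d1) - K * exp(-rT) * N(d2)
N(d1) = 0.72434501; N(d2) = 0.58195195
C = 0.8500 * 0.99650612 * 0.72434501 - 0.7400 * 0.97921896 * 0.58195195 = 0.1918

Answer: Price = 0.1918


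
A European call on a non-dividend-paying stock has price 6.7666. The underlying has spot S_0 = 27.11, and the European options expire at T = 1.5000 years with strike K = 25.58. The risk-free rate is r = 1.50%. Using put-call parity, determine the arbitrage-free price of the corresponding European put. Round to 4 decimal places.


Answer: Put price = 4.6675

Derivation:
Put-call parity: C - P = S_0 * exp(-qT) - K * exp(-rT).
S_0 * exp(-qT) = 27.1100 * 1.00000000 = 27.11000000
K * exp(-rT) = 25.5800 * 0.97775124 = 25.01087665
P = C - S*exp(-qT) + K*exp(-rT)
P = 6.7666 - 27.11000000 + 25.01087665 = 4.6675


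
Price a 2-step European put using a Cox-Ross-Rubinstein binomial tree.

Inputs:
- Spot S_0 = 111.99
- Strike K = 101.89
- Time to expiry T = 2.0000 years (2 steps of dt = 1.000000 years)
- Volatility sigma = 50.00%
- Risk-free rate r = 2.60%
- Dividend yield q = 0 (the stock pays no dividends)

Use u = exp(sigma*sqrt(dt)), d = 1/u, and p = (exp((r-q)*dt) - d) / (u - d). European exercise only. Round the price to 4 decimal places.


Answer: Price = V(0,0) = 20.5475

Derivation:
dt = T/N = 1.000000
u = exp(sigma*sqrt(dt)) = 1.648721; d = 1/u = 0.606531
p = (exp((r-q)*dt) - d) / (u - d) = 0.402815
Discount per step: exp(-r*dt) = 0.974335
Stock lattice S(k, i) with i counting down-moves:
  k=0: S(0,0) = 111.9900
  k=1: S(1,0) = 184.6403; S(1,1) = 67.9254
  k=2: S(2,0) = 304.4204; S(2,1) = 111.9900; S(2,2) = 41.1988
Terminal payoffs V(N, i) = max(K - S_T, 0):
  V(2,0) = 0.000000; V(2,1) = 0.000000; V(2,2) = 60.691181
Backward induction: V(k, i) = exp(-r*dt) * [p * V(k+1, i) + (1-p) * V(k+1, i+1)].
  V(1,0) = exp(-r*dt) * [p*0.000000 + (1-p)*0.000000] = 0.000000
  V(1,1) = exp(-r*dt) * [p*0.000000 + (1-p)*60.691181] = 35.313652
  V(0,0) = exp(-r*dt) * [p*0.000000 + (1-p)*35.313652] = 20.547532


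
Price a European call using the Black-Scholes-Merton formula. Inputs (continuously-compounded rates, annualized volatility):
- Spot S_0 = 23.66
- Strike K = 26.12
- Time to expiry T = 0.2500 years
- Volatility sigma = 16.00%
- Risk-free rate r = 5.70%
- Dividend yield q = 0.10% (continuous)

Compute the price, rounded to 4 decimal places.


d1 = (ln(S/K) + (r - q + 0.5*sigma^2) * T) / (sigma * sqrt(T)) = -1.02144307
d2 = d1 - sigma * sqrt(T) = -1.10144307
exp(-rT) = 0.98585105; exp(-qT) = 0.99975003
C = S_0 * exp(-qT) * N(d1) - K * exp(-rT) * N(d2)
N(d1) = 0.15352228; N(d2) = 0.13535193
C = 23.6600 * 0.99975003 * 0.15352228 - 26.1200 * 0.98585105 * 0.13535193 = 0.1461

Answer: Price = 0.1461


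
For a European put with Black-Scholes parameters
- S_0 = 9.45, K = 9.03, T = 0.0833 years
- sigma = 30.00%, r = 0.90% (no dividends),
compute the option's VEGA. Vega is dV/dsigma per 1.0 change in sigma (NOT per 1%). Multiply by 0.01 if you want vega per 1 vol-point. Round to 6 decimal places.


d1 = 0.5770104315; d2 = 0.4904252133
phi(d1) = 0.3377635947; exp(-qT) = 1.0000000000; exp(-rT) = 0.9992505810
Vega = S * exp(-qT) * phi(d1) * sqrt(T) = 9.4500 * 1.0000000000 * 0.3377635947 * 0.2886173938 = 0.921228

Answer: Vega = 0.921228


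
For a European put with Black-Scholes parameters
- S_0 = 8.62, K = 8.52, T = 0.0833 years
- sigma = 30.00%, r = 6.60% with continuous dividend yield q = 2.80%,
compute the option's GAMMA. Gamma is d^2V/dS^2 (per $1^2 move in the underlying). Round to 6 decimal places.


d1 = 0.2146168161; d2 = 0.1280315979
phi(d1) = 0.3898595542; exp(-qT) = 0.9976703179; exp(-rT) = 0.9945172852
Gamma = exp(-qT) * phi(d1) / (S * sigma * sqrt(T)) = 0.9976703179 * 0.3898595542 / (8.6200 * 0.3000 * 0.2886173938) = 0.521128

Answer: Gamma = 0.521128


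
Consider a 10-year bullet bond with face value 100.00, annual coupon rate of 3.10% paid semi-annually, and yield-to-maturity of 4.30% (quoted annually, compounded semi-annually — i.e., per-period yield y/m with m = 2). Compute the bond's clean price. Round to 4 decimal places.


Coupon per period c = face * coupon_rate / m = 1.550000
Periods per year m = 2; per-period yield y/m = 0.021500
Number of cashflows N = 20
Cashflows (t years, CF_t, discount factor 1/(1+y/m)^(m*t), PV):
  t = 0.5000: CF_t = 1.550000, DF = 0.978953, PV = 1.517376
  t = 1.0000: CF_t = 1.550000, DF = 0.958348, PV = 1.485439
  t = 1.5000: CF_t = 1.550000, DF = 0.938177, PV = 1.454175
  t = 2.0000: CF_t = 1.550000, DF = 0.918431, PV = 1.423568
  t = 2.5000: CF_t = 1.550000, DF = 0.899100, PV = 1.393605
  t = 3.0000: CF_t = 1.550000, DF = 0.880177, PV = 1.364274
  t = 3.5000: CF_t = 1.550000, DF = 0.861651, PV = 1.335559
  t = 4.0000: CF_t = 1.550000, DF = 0.843515, PV = 1.307449
  t = 4.5000: CF_t = 1.550000, DF = 0.825762, PV = 1.279930
  t = 5.0000: CF_t = 1.550000, DF = 0.808381, PV = 1.252991
  t = 5.5000: CF_t = 1.550000, DF = 0.791367, PV = 1.226619
  t = 6.0000: CF_t = 1.550000, DF = 0.774711, PV = 1.200802
  t = 6.5000: CF_t = 1.550000, DF = 0.758405, PV = 1.175528
  t = 7.0000: CF_t = 1.550000, DF = 0.742442, PV = 1.150786
  t = 7.5000: CF_t = 1.550000, DF = 0.726816, PV = 1.126565
  t = 8.0000: CF_t = 1.550000, DF = 0.711518, PV = 1.102853
  t = 8.5000: CF_t = 1.550000, DF = 0.696543, PV = 1.079641
  t = 9.0000: CF_t = 1.550000, DF = 0.681882, PV = 1.056917
  t = 9.5000: CF_t = 1.550000, DF = 0.667530, PV = 1.034672
  t = 10.0000: CF_t = 101.550000, DF = 0.653480, PV = 66.360937
Price P = sum_t PV_t = 90.329686

Answer: Price = 90.3297


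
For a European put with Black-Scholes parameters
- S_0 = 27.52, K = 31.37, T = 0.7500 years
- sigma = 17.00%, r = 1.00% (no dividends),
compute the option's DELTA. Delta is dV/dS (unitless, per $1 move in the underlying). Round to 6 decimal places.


d1 = -0.7648295484; d2 = -0.9120538670
phi(d1) = 0.2977739456; exp(-qT) = 1.0000000000; exp(-rT) = 0.9925280548
N(-d1) = 0.7778134749
Delta = -exp(-qT) * N(-d1) = -1.0000000000 * 0.7778134749 = -0.777813

Answer: Delta = -0.777813


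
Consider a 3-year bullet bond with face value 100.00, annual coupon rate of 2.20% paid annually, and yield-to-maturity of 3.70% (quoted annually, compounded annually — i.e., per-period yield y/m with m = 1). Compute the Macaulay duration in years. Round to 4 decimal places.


Answer: Macaulay duration = 2.9344 years

Derivation:
Coupon per period c = face * coupon_rate / m = 2.200000
Periods per year m = 1; per-period yield y/m = 0.037000
Number of cashflows N = 3
Cashflows (t years, CF_t, discount factor 1/(1+y/m)^(m*t), PV):
  t = 1.0000: CF_t = 2.200000, DF = 0.964320, PV = 2.121504
  t = 2.0000: CF_t = 2.200000, DF = 0.929913, PV = 2.045809
  t = 3.0000: CF_t = 102.200000, DF = 0.896734, PV = 91.646235
Price P = sum_t PV_t = 95.813548
Macaulay numerator sum_t t * PV_t:
  t * PV_t at t = 1.0000: 2.121504
  t * PV_t at t = 2.0000: 4.091619
  t * PV_t at t = 3.0000: 274.938704
Macaulay duration D = (sum_t t * PV_t) / P = 281.151827 / 95.813548 = 2.934364


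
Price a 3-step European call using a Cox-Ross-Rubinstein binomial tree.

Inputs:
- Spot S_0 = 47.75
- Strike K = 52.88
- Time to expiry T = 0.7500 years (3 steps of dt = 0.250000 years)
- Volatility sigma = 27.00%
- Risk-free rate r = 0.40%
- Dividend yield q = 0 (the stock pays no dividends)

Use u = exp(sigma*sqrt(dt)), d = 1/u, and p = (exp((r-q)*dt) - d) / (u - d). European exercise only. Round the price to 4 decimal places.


dt = T/N = 0.250000
u = exp(sigma*sqrt(dt)) = 1.144537; d = 1/u = 0.873716
p = (exp((r-q)*dt) - d) / (u - d) = 0.469995
Discount per step: exp(-r*dt) = 0.999000
Stock lattice S(k, i) with i counting down-moves:
  k=0: S(0,0) = 47.7500
  k=1: S(1,0) = 54.6516; S(1,1) = 41.7199
  k=2: S(2,0) = 62.5508; S(2,1) = 47.7500; S(2,2) = 36.4514
  k=3: S(3,0) = 71.5917; S(3,1) = 54.6516; S(3,2) = 41.7199; S(3,3) = 31.8481
Terminal payoffs V(N, i) = max(S_T - K, 0):
  V(3,0) = 18.711694; V(3,1) = 1.771631; V(3,2) = 0.000000; V(3,3) = 0.000000
Backward induction: V(k, i) = exp(-r*dt) * [p * V(k+1, i) + (1-p) * V(k+1, i+1)].
  V(2,0) = exp(-r*dt) * [p*18.711694 + (1-p)*1.771631] = 9.723656
  V(2,1) = exp(-r*dt) * [p*1.771631 + (1-p)*0.000000] = 0.831827
  V(2,2) = exp(-r*dt) * [p*0.000000 + (1-p)*0.000000] = 0.000000
  V(1,0) = exp(-r*dt) * [p*9.723656 + (1-p)*0.831827] = 5.005938
  V(1,1) = exp(-r*dt) * [p*0.831827 + (1-p)*0.000000] = 0.390564
  V(0,0) = exp(-r*dt) * [p*5.005938 + (1-p)*0.390564] = 2.557210

Answer: Price = V(0,0) = 2.5572


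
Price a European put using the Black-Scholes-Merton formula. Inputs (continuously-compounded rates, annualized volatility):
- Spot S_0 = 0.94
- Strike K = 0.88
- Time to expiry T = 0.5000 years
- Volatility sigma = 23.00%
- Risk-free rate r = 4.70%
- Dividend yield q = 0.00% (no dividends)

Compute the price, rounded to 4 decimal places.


d1 = (ln(S/K) + (r - q + 0.5*sigma^2) * T) / (sigma * sqrt(T)) = 0.63137237
d2 = d1 - sigma * sqrt(T) = 0.46873781
exp(-rT) = 0.97677397; exp(-qT) = 1.00000000
P = K * exp(-rT) * N(-d2) - S_0 * exp(-qT) * N(-d1)
N(-d1) = 0.26389854; N(-d2) = 0.31962853
P = 0.8800 * 0.97677397 * 0.31962853 - 0.9400 * 1.00000000 * 0.26389854 = 0.0267

Answer: Price = 0.0267


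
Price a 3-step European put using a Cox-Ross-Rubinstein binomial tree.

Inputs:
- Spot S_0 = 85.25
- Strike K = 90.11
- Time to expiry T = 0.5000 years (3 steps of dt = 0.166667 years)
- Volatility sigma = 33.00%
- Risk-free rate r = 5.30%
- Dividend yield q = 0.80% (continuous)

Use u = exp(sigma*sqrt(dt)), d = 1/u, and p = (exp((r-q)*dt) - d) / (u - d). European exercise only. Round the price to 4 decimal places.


dt = T/N = 0.166667
u = exp(sigma*sqrt(dt)) = 1.144219; d = 1/u = 0.873959
p = (exp((r-q)*dt) - d) / (u - d) = 0.494226
Discount per step: exp(-r*dt) = 0.991206
Stock lattice S(k, i) with i counting down-moves:
  k=0: S(0,0) = 85.2500
  k=1: S(1,0) = 97.5446; S(1,1) = 74.5050
  k=2: S(2,0) = 111.6124; S(2,1) = 85.2500; S(2,2) = 65.1143
  k=3: S(3,0) = 127.7090; S(3,1) = 97.5446; S(3,2) = 74.5050; S(3,3) = 56.9072
Terminal payoffs V(N, i) = max(K - S_T, 0):
  V(3,0) = 0.000000; V(3,1) = 0.000000; V(3,2) = 15.605004; V(3,3) = 33.202775
Backward induction: V(k, i) = exp(-r*dt) * [p * V(k+1, i) + (1-p) * V(k+1, i+1)].
  V(2,0) = exp(-r*dt) * [p*0.000000 + (1-p)*0.000000] = 0.000000
  V(2,1) = exp(-r*dt) * [p*0.000000 + (1-p)*15.605004] = 7.823198
  V(2,2) = exp(-r*dt) * [p*15.605004 + (1-p)*33.202775] = 24.289991
  V(1,0) = exp(-r*dt) * [p*0.000000 + (1-p)*7.823198] = 3.921974
  V(1,1) = exp(-r*dt) * [p*7.823198 + (1-p)*24.289991] = 16.009632
  V(0,0) = exp(-r*dt) * [p*3.921974 + (1-p)*16.009632] = 9.947343

Answer: Price = V(0,0) = 9.9473
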